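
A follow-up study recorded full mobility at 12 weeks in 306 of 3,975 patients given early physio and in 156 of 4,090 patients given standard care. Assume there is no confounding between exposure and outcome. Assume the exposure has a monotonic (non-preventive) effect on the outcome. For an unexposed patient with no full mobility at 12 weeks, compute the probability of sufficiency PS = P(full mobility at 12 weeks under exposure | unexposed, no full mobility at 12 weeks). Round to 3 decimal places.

PS ≈ 0.040

p₁ = P(outcome | exposed) = 306/3975 = 0.076981
p₀ = P(outcome | unexposed) = 156/4090 = 0.038142
Under exogeneity and monotonicity, PS = (p₁ − p₀) / (1 − p₀).
PS = (0.076981 − 0.038142) / (1 − 0.038142) = 0.038839 / 0.96186 ≈ 0.0404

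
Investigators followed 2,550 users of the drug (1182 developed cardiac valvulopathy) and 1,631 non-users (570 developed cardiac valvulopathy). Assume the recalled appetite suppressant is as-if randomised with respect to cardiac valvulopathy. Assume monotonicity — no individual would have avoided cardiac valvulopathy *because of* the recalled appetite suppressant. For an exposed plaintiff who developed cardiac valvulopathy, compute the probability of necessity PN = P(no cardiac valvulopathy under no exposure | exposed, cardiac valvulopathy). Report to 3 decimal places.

PN ≈ 0.246

p₁ = P(outcome | exposed) = 1182/2550 = 0.46353
p₀ = P(outcome | unexposed) = 570/1631 = 0.34948
Under exogeneity and monotonicity, PN = (p₁ − p₀) / p₁.
PN = (0.46353 − 0.34948) / 0.46353 = 0.11405 / 0.46353 ≈ 0.2460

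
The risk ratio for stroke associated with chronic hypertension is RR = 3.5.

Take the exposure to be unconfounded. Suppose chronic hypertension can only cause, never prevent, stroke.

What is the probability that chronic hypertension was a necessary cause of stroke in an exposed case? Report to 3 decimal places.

PN ≈ 0.714

Under exogeneity and monotonicity, PN = (RR − 1) / RR = 1 − 1/RR.
PN = (3.5 − 1) / 3.5 = 2.5 / 3.5 ≈ 0.7143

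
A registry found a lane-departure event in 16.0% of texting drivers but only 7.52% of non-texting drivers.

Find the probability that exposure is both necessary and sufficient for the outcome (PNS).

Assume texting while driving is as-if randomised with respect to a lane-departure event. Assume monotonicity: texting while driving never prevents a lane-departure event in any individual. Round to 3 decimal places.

p₁ = 0.16, p₀ = 0.0752.
Under exogeneity and monotonicity, PNS = p₁ − p₀.
PNS = 0.16 − 0.0752 = 0.0848

PNS ≈ 0.085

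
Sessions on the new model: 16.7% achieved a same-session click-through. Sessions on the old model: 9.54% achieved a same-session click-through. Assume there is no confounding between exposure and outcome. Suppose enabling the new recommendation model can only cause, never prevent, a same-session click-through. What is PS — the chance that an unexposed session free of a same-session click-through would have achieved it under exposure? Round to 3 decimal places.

PS ≈ 0.079

p₁ = 0.167, p₀ = 0.0954.
Under exogeneity and monotonicity, PS = (p₁ − p₀) / (1 − p₀).
PS = (0.167 − 0.0954) / (1 − 0.0954) = 0.0716 / 0.9046 ≈ 0.0792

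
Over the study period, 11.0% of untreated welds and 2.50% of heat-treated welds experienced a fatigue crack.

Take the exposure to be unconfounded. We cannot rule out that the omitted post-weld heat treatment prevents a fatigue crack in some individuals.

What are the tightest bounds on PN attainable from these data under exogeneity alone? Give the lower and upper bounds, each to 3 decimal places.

0.773 ≤ PN ≤ 1.000

p₁ = 0.11, p₀ = 0.025.
Under exogeneity alone the bounds on PN are max{0,(p₁−p₀)/p₁} ≤ PN ≤ min{1,(1−p₀)/p₁}.
  lower = (p₁ − p₀)/p₁ = 0.085 / 0.11 ≈ 0.7727
  upper = min{1, (1 − p₀)/p₁} = 0.975 / 0.11 ≈ 8.8636 → capped at 1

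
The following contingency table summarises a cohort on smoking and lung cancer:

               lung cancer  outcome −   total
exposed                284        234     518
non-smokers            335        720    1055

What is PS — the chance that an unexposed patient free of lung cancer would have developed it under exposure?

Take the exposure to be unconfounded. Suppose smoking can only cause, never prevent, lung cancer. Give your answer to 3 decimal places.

p₁ = P(outcome | exposed) = 284/518 = 0.54826
p₀ = P(outcome | unexposed) = 335/1055 = 0.31754
Under exogeneity and monotonicity, PS = (p₁ − p₀) / (1 − p₀).
PS = (0.54826 − 0.31754) / (1 − 0.31754) = 0.23073 / 0.68246 ≈ 0.3381

PS ≈ 0.338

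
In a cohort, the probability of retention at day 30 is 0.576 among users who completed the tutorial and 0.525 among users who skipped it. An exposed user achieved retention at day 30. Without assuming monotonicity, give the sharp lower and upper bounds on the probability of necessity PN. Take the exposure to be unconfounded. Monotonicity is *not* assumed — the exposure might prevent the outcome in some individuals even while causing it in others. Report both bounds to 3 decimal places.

Let p₁ = 0.576, p₀ = 0.525.
Under exogeneity alone the bounds on PN are max{0,(p₁−p₀)/p₁} ≤ PN ≤ min{1,(1−p₀)/p₁}.
  lower = (p₁ − p₀)/p₁ = 0.051 / 0.576 ≈ 0.0885
  upper = min{1, (1 − p₀)/p₁} = 0.475 / 0.576 ≈ 0.8247

0.089 ≤ PN ≤ 0.825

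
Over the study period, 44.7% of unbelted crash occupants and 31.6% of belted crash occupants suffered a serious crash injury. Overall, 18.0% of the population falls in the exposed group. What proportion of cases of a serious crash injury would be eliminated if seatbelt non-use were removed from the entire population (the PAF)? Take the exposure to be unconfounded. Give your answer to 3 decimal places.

PAF ≈ 0.069

p₁ = 0.447, p₀ = 0.316.
Overall risk P(Y=1) = π·p₁ + (1−π)·p₀ = 0.18×0.447 + 0.82×0.316 = 0.33958.
Under exogeneity, PAF = [P(Y=1) − p₀] / P(Y=1).
PAF = (0.33958 − 0.316) / 0.33958 ≈ 0.0694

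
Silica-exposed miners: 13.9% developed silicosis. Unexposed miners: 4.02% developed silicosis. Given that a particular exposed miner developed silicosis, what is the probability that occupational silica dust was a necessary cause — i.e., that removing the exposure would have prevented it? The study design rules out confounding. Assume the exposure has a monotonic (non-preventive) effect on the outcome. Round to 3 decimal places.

p₁ = 0.139, p₀ = 0.0402.
Under exogeneity and monotonicity, PN = (p₁ − p₀) / p₁.
PN = (0.139 − 0.0402) / 0.139 = 0.0988 / 0.139 ≈ 0.7108

PN ≈ 0.711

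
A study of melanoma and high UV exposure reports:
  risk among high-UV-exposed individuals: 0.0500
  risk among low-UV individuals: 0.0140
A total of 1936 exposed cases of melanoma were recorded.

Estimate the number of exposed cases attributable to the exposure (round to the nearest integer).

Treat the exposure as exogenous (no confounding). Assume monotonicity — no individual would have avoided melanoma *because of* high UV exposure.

about 1394 cases

Let p₁ = 0.05, p₀ = 0.014.
PN = (p₁ − p₀)/p₁ = (0.05 − 0.014) / 0.05 ≈ 0.72000.
Attributable cases ≈ PN × (exposed cases) = 0.72000 × 1936 ≈ 1393.92.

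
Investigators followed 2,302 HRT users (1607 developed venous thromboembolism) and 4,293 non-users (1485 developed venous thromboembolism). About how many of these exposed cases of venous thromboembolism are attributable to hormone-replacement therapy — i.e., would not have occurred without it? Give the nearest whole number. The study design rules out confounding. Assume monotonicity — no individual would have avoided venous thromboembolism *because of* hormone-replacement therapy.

about 811 cases

p₁ = P(outcome | exposed) = 1607/2302 = 0.69809
p₀ = P(outcome | unexposed) = 1485/4293 = 0.34591
PN = (p₁ − p₀)/p₁ = (0.69809 − 0.34591) / 0.69809 ≈ 0.50449.
Attributable cases ≈ PN × (exposed cases) = 0.50449 × 1607 ≈ 810.71.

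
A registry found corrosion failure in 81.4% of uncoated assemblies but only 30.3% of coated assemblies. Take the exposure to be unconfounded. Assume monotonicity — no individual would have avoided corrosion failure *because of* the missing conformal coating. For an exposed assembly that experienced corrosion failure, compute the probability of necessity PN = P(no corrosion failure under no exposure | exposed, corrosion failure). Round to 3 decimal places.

PN ≈ 0.628

p₁ = 0.814, p₀ = 0.303.
Under exogeneity and monotonicity, PN = (p₁ − p₀) / p₁.
PN = (0.814 − 0.303) / 0.814 = 0.511 / 0.814 ≈ 0.6278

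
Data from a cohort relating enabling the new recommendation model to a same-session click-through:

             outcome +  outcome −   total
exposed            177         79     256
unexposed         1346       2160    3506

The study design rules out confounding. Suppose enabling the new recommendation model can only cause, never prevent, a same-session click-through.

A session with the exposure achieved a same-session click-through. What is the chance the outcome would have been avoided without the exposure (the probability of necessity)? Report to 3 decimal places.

PN ≈ 0.445

p₁ = P(outcome | exposed) = 177/256 = 0.69141
p₀ = P(outcome | unexposed) = 1346/3506 = 0.38391
Under exogeneity and monotonicity, PN = (p₁ − p₀) / p₁.
PN = (0.69141 − 0.38391) / 0.69141 = 0.30749 / 0.69141 ≈ 0.4447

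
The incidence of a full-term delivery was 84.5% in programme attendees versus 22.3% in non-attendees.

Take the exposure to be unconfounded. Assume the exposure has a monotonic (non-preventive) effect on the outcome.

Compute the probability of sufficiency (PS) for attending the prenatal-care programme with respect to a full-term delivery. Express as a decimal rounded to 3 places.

PS ≈ 0.801

p₁ = 0.845, p₀ = 0.223.
Under exogeneity and monotonicity, PS = (p₁ − p₀) / (1 − p₀).
PS = (0.845 − 0.223) / (1 − 0.223) = 0.622 / 0.777 ≈ 0.8005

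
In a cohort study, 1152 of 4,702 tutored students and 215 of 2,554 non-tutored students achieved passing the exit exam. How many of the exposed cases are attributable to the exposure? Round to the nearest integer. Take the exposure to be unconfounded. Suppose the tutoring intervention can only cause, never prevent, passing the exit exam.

about 756 cases

p₁ = P(outcome | exposed) = 1152/4702 = 0.245
p₀ = P(outcome | unexposed) = 215/2554 = 0.084182
PN = (p₁ − p₀)/p₁ = (0.245 − 0.084182) / 0.245 ≈ 0.65640.
Attributable cases ≈ PN × (exposed cases) = 0.65640 × 1152 ≈ 756.18.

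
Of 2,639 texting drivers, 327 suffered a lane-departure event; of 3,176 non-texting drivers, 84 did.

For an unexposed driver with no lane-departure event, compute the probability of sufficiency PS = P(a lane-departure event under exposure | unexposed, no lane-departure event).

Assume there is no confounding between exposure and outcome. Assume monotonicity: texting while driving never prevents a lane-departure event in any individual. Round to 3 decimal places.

PS ≈ 0.100

p₁ = P(outcome | exposed) = 327/2639 = 0.12391
p₀ = P(outcome | unexposed) = 84/3176 = 0.026448
Under exogeneity and monotonicity, PS = (p₁ − p₀) / (1 − p₀).
PS = (0.12391 − 0.026448) / (1 − 0.026448) = 0.097462 / 0.97355 ≈ 0.1001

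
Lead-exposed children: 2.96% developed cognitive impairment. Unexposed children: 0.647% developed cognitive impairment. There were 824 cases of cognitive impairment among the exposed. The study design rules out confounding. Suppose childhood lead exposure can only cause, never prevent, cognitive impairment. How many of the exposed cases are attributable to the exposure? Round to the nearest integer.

about 644 cases

p₁ = 0.0296, p₀ = 0.00647.
PN = (p₁ − p₀)/p₁ = (0.0296 − 0.00647) / 0.0296 ≈ 0.78142.
Attributable cases ≈ PN × (exposed cases) = 0.78142 × 824 ≈ 643.89.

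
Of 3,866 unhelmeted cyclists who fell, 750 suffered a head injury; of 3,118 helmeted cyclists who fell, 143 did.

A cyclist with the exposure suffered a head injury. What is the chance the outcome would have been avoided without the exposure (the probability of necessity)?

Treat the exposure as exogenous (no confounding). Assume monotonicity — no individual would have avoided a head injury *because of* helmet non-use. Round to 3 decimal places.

p₁ = P(outcome | exposed) = 750/3866 = 0.194
p₀ = P(outcome | unexposed) = 143/3118 = 0.045863
Under exogeneity and monotonicity, PN = (p₁ − p₀) / p₁.
PN = (0.194 − 0.045863) / 0.194 = 0.14814 / 0.194 ≈ 0.7636

PN ≈ 0.764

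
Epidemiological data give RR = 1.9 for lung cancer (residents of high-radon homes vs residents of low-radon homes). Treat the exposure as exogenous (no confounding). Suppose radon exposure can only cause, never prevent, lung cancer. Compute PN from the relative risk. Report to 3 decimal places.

PN ≈ 0.474

Under exogeneity and monotonicity, PN = (RR − 1) / RR = 1 − 1/RR.
PN = (1.9 − 1) / 1.9 = 0.9 / 1.9 ≈ 0.4737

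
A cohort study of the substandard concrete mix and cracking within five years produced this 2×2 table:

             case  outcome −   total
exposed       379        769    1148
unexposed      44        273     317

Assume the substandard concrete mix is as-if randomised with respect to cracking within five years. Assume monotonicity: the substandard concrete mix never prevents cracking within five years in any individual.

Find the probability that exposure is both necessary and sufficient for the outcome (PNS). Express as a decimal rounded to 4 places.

PNS ≈ 0.1913

p₁ = P(outcome | exposed) = 379/1148 = 0.33014
p₀ = P(outcome | unexposed) = 44/317 = 0.1388
Under exogeneity and monotonicity, PNS = p₁ − p₀.
PNS = 0.33014 − 0.1388 = 0.19134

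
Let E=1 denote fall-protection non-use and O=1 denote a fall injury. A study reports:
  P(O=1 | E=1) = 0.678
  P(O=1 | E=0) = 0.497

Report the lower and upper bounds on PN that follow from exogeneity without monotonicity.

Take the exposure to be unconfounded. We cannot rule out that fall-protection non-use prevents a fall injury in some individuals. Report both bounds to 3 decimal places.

Let p₁ = 0.678, p₀ = 0.497.
Under exogeneity alone the bounds on PN are max{0,(p₁−p₀)/p₁} ≤ PN ≤ min{1,(1−p₀)/p₁}.
  lower = (p₁ − p₀)/p₁ = 0.181 / 0.678 ≈ 0.2670
  upper = min{1, (1 − p₀)/p₁} = 0.503 / 0.678 ≈ 0.7419

0.267 ≤ PN ≤ 0.742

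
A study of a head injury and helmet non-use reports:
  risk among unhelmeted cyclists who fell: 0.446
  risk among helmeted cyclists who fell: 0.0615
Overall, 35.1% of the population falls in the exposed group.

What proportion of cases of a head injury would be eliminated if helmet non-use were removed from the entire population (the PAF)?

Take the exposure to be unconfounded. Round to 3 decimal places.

Let p₁ = 0.446, p₀ = 0.0615.
Overall risk P(Y=1) = π·p₁ + (1−π)·p₀ = 0.351×0.446 + 0.649×0.0615 = 0.19646.
Under exogeneity, PAF = [P(Y=1) − p₀] / P(Y=1).
PAF = (0.19646 − 0.0615) / 0.19646 ≈ 0.6870

PAF ≈ 0.687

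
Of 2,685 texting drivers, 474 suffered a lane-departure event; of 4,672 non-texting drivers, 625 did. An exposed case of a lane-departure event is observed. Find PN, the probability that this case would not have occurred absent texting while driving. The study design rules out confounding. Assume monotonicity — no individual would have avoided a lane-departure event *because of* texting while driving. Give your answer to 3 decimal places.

PN ≈ 0.242

p₁ = P(outcome | exposed) = 474/2685 = 0.17654
p₀ = P(outcome | unexposed) = 625/4672 = 0.13378
Under exogeneity and monotonicity, PN = (p₁ − p₀) / p₁.
PN = (0.17654 − 0.13378) / 0.17654 = 0.042761 / 0.17654 ≈ 0.2422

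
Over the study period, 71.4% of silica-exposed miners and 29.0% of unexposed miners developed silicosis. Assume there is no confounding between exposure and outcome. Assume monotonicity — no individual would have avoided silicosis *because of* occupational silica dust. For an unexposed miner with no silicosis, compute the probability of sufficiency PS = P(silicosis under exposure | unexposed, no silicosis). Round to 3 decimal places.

p₁ = 0.714, p₀ = 0.29.
Under exogeneity and monotonicity, PS = (p₁ − p₀) / (1 − p₀).
PS = (0.714 − 0.29) / (1 − 0.29) = 0.424 / 0.71 ≈ 0.5972

PS ≈ 0.597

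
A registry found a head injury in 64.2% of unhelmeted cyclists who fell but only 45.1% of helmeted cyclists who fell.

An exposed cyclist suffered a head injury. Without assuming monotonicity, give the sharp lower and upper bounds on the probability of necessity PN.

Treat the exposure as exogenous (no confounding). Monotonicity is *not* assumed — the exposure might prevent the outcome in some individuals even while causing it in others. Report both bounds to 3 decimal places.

p₁ = 0.642, p₀ = 0.451.
Under exogeneity alone the bounds on PN are max{0,(p₁−p₀)/p₁} ≤ PN ≤ min{1,(1−p₀)/p₁}.
  lower = (p₁ − p₀)/p₁ = 0.191 / 0.642 ≈ 0.2975
  upper = min{1, (1 − p₀)/p₁} = 0.549 / 0.642 ≈ 0.8551

0.298 ≤ PN ≤ 0.855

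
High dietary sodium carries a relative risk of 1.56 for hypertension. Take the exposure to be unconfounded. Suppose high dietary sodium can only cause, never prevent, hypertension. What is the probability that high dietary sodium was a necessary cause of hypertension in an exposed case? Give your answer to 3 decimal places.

PN ≈ 0.359

Under exogeneity and monotonicity, PN = (RR − 1) / RR = 1 − 1/RR.
PN = (1.56 − 1) / 1.56 = 0.56 / 1.56 ≈ 0.3590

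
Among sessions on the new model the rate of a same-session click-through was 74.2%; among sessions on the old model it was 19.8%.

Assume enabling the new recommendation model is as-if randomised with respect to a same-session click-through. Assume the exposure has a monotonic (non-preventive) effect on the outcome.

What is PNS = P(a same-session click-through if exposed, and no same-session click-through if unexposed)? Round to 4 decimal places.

PNS ≈ 0.5440

p₁ = 0.742, p₀ = 0.198.
Under exogeneity and monotonicity, PNS = p₁ − p₀.
PNS = 0.742 − 0.198 = 0.544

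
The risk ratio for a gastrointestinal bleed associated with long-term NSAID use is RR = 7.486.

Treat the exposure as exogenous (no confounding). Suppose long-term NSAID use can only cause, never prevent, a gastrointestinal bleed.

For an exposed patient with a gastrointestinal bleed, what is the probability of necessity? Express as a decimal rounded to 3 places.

Under exogeneity and monotonicity, PN = (RR − 1) / RR = 1 − 1/RR.
PN = (7.486 − 1) / 7.486 = 6.486 / 7.486 ≈ 0.8664

PN ≈ 0.866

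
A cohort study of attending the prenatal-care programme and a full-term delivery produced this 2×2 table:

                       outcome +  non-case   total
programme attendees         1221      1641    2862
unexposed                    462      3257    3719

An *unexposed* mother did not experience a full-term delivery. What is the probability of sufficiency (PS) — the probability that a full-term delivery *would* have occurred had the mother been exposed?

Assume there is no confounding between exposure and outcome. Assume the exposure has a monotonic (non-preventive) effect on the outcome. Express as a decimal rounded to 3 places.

p₁ = P(outcome | exposed) = 1221/2862 = 0.42662
p₀ = P(outcome | unexposed) = 462/3719 = 0.12423
Under exogeneity and monotonicity, PS = (p₁ − p₀)/(1 − p₀).
PS = (0.42662 − 0.12423) / 0.87577 ≈ 0.3453

PS ≈ 0.345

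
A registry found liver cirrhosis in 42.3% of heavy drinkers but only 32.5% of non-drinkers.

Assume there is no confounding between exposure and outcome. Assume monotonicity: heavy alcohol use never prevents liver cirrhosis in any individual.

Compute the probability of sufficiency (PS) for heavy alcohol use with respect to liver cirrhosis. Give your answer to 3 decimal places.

p₁ = 0.423, p₀ = 0.325.
Under exogeneity and monotonicity, PS = (p₁ − p₀) / (1 − p₀).
PS = (0.423 − 0.325) / (1 − 0.325) = 0.098 / 0.675 ≈ 0.1452

PS ≈ 0.145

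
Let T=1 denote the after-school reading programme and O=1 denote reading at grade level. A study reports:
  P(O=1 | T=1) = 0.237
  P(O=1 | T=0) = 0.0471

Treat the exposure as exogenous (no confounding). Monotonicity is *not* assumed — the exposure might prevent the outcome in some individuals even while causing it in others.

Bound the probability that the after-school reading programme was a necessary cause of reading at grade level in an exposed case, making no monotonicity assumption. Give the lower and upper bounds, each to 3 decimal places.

Let p₁ = 0.237, p₀ = 0.0471.
Under exogeneity alone the bounds on PN are max{0,(p₁−p₀)/p₁} ≤ PN ≤ min{1,(1−p₀)/p₁}.
  lower = (p₁ − p₀)/p₁ = 0.1899 / 0.237 ≈ 0.8013
  upper = min{1, (1 − p₀)/p₁} = 0.9529 / 0.237 ≈ 4.0207 → capped at 1

0.801 ≤ PN ≤ 1.000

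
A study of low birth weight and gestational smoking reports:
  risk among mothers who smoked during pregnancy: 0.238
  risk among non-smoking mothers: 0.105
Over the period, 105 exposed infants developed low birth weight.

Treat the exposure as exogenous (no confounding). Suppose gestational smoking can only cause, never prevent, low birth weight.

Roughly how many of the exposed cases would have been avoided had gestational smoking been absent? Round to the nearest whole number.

about 59 cases

Let p₁ = 0.238, p₀ = 0.105.
PN = (p₁ − p₀)/p₁ = (0.238 − 0.105) / 0.238 ≈ 0.55882.
Attributable cases ≈ PN × (exposed cases) = 0.55882 × 105 ≈ 58.68.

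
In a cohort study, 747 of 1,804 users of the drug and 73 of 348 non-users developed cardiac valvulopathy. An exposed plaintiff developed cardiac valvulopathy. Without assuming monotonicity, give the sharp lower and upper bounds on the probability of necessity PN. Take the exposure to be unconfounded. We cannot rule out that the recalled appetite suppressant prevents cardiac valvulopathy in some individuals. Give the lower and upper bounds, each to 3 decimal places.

p₁ = P(outcome | exposed) = 747/1804 = 0.41408
p₀ = P(outcome | unexposed) = 73/348 = 0.20977
Under exogeneity alone the bounds on PN are max{0,(p₁−p₀)/p₁} ≤ PN ≤ min{1,(1−p₀)/p₁}.
  lower = (p₁ − p₀)/p₁ = 0.20431 / 0.41408 ≈ 0.4934
  upper = min{1, (1 − p₀)/p₁} = 0.79023 / 0.41408 ≈ 1.9084 → capped at 1

0.493 ≤ PN ≤ 1.000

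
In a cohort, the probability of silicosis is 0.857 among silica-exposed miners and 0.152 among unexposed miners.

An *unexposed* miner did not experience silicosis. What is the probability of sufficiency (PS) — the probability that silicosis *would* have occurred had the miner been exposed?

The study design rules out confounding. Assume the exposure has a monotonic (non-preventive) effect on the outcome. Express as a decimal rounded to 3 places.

Let p₁ = 0.857, p₀ = 0.152.
Under exogeneity and monotonicity, PS = (p₁ − p₀) / (1 − p₀).
PS = (0.857 − 0.152) / (1 − 0.152) = 0.705 / 0.848 ≈ 0.8314

PS ≈ 0.831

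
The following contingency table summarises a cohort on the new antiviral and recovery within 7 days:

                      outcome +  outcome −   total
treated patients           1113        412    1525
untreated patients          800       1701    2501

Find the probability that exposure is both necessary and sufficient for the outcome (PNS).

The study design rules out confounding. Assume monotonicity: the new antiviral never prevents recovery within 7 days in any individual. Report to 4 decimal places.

PNS ≈ 0.4100

p₁ = P(outcome | exposed) = 1113/1525 = 0.72984
p₀ = P(outcome | unexposed) = 800/2501 = 0.31987
Under exogeneity and monotonicity, PNS = p₁ − p₀.
PNS = 0.72984 − 0.31987 = 0.40996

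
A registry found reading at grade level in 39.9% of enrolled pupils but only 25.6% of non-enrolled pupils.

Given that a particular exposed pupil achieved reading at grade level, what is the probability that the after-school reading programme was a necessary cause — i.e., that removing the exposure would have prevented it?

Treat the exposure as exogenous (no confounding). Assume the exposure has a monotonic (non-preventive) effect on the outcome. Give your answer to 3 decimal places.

PN ≈ 0.358

p₁ = 0.399, p₀ = 0.256.
Under exogeneity and monotonicity, PN = (p₁ − p₀) / p₁.
PN = (0.399 − 0.256) / 0.399 = 0.143 / 0.399 ≈ 0.3584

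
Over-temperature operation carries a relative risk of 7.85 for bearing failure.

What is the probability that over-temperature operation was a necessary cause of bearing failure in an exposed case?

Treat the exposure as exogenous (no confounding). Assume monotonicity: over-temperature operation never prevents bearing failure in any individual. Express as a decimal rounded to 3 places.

Under exogeneity and monotonicity, PN = (RR − 1) / RR = 1 − 1/RR.
PN = (7.85 − 1) / 7.85 = 6.85 / 7.85 ≈ 0.8726

PN ≈ 0.873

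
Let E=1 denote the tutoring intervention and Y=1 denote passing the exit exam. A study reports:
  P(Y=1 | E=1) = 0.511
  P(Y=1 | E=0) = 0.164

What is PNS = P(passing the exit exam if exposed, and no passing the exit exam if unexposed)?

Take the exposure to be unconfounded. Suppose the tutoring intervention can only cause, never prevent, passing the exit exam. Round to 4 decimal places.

Let p₁ = 0.511, p₀ = 0.164.
Under exogeneity and monotonicity, PNS = p₁ − p₀.
PNS = 0.511 − 0.164 = 0.347

PNS ≈ 0.3470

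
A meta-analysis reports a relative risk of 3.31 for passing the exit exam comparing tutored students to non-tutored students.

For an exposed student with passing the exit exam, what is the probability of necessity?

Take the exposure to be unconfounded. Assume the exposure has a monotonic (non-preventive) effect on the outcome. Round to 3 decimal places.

PN ≈ 0.698

Under exogeneity and monotonicity, PN = (RR − 1) / RR = 1 − 1/RR.
PN = (3.31 − 1) / 3.31 = 2.31 / 3.31 ≈ 0.6979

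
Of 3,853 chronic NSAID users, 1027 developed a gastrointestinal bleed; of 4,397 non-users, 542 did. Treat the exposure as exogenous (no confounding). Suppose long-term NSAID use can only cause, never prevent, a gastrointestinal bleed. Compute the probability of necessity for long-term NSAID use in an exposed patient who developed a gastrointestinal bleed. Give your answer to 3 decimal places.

p₁ = P(outcome | exposed) = 1027/3853 = 0.26655
p₀ = P(outcome | unexposed) = 542/4397 = 0.12327
Under exogeneity and monotonicity, PN = (p₁ − p₀) / p₁.
PN = (0.26655 − 0.12327) / 0.26655 = 0.14328 / 0.26655 ≈ 0.5375

PN ≈ 0.538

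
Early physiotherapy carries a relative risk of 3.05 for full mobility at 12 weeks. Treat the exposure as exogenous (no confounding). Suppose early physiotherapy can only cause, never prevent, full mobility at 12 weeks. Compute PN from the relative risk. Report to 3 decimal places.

Under exogeneity and monotonicity, PN = (RR − 1) / RR = 1 − 1/RR.
PN = (3.05 − 1) / 3.05 = 2.05 / 3.05 ≈ 0.6721

PN ≈ 0.672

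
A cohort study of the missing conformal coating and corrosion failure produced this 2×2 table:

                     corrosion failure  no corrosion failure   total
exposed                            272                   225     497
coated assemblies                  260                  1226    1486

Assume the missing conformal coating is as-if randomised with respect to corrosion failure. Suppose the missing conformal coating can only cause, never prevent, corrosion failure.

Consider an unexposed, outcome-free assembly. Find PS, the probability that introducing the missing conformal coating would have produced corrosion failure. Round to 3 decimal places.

p₁ = P(outcome | exposed) = 272/497 = 0.54728
p₀ = P(outcome | unexposed) = 260/1486 = 0.17497
Under exogeneity and monotonicity, PS = (p₁ − p₀)/(1 − p₀).
PS = (0.54728 − 0.17497) / 0.82503 ≈ 0.4513

PS ≈ 0.451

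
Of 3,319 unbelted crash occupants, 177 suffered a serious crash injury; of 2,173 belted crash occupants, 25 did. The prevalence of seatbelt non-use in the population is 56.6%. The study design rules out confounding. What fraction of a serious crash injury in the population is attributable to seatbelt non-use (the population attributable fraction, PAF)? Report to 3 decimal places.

PAF ≈ 0.673

p₁ = P(outcome | exposed) = 177/3319 = 0.053329
p₀ = P(outcome | unexposed) = 25/2173 = 0.011505
Overall risk P(Y=1) = π·p₁ + (1−π)·p₀ = 0.566×0.053329 + 0.434×0.011505 = 0.035177.
Under exogeneity, PAF = [P(Y=1) − p₀] / P(Y=1).
PAF = (0.035177 − 0.011505) / 0.035177 ≈ 0.6729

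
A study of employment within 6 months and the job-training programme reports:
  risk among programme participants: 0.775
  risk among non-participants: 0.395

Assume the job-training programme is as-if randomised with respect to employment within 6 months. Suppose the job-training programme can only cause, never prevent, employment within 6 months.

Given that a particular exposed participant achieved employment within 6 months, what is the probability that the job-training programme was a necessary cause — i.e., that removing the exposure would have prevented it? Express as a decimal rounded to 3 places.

PN ≈ 0.490

Let p₁ = 0.775, p₀ = 0.395.
Under exogeneity and monotonicity, PN = (p₁ − p₀) / p₁.
PN = (0.775 − 0.395) / 0.775 = 0.38 / 0.775 ≈ 0.4903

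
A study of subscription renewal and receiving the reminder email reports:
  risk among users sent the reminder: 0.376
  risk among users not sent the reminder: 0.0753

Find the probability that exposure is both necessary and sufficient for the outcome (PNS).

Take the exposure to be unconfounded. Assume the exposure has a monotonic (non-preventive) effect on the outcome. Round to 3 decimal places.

Let p₁ = 0.376, p₀ = 0.0753.
Under exogeneity and monotonicity, PNS = p₁ − p₀.
PNS = 0.376 − 0.0753 = 0.3007

PNS ≈ 0.301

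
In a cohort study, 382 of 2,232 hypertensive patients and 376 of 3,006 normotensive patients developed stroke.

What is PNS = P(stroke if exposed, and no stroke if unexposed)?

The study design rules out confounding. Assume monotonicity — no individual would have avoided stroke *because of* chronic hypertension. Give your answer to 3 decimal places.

PNS ≈ 0.046

p₁ = P(outcome | exposed) = 382/2232 = 0.17115
p₀ = P(outcome | unexposed) = 376/3006 = 0.12508
Under exogeneity and monotonicity, PNS = p₁ − p₀.
PNS = 0.17115 − 0.12508 = 0.046064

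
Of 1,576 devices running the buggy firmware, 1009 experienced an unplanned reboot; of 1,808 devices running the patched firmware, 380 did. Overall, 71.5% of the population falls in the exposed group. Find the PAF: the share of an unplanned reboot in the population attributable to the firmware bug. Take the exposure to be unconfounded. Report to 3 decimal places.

p₁ = P(outcome | exposed) = 1009/1576 = 0.64023
p₀ = P(outcome | unexposed) = 380/1808 = 0.21018
Overall risk P(Y=1) = π·p₁ + (1−π)·p₀ = 0.715×0.64023 + 0.285×0.21018 = 0.51766.
Under exogeneity, PAF = [P(Y=1) − p₀] / P(Y=1).
PAF = (0.51766 − 0.21018) / 0.51766 ≈ 0.5940

PAF ≈ 0.594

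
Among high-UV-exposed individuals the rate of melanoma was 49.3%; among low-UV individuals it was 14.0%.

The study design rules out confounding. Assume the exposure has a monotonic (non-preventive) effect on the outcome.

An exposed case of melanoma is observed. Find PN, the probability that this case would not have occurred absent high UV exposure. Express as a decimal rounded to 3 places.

PN ≈ 0.716

p₁ = 0.493, p₀ = 0.14.
Under exogeneity and monotonicity, PN = (p₁ − p₀) / p₁.
PN = (0.493 − 0.14) / 0.493 = 0.353 / 0.493 ≈ 0.7160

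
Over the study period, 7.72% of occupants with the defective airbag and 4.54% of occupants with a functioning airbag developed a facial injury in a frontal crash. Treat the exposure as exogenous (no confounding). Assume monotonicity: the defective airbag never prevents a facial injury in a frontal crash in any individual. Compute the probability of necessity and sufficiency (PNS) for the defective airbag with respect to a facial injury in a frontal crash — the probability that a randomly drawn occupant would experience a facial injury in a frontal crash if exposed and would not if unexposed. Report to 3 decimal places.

p₁ = 0.0772, p₀ = 0.0454.
Under exogeneity and monotonicity, PNS = p₁ − p₀.
PNS = 0.0772 − 0.0454 = 0.0318

PNS ≈ 0.032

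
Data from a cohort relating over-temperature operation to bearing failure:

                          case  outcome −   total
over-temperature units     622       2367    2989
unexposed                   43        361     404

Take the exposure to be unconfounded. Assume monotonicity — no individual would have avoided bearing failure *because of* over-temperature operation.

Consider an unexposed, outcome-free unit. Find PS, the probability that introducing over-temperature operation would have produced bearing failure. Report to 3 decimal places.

p₁ = P(outcome | exposed) = 622/2989 = 0.2081
p₀ = P(outcome | unexposed) = 43/404 = 0.10644
Under exogeneity and monotonicity, PS = (p₁ − p₀) / (1 − p₀).
PS = (0.2081 − 0.10644) / (1 − 0.10644) = 0.10166 / 0.89356 ≈ 0.1138

PS ≈ 0.114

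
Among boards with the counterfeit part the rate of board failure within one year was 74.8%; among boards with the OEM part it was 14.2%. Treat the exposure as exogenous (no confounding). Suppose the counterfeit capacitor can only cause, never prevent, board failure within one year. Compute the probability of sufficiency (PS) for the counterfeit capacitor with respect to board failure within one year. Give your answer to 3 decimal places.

p₁ = 0.748, p₀ = 0.142.
Under exogeneity and monotonicity, PS = (p₁ − p₀) / (1 − p₀).
PS = (0.748 − 0.142) / (1 − 0.142) = 0.606 / 0.858 ≈ 0.7063

PS ≈ 0.706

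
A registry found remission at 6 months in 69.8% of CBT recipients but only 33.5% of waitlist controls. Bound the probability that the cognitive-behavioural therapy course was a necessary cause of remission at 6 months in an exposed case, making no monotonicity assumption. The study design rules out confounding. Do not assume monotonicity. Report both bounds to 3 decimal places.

p₁ = 0.698, p₀ = 0.335.
Under exogeneity alone the bounds on PN are max{0,(p₁−p₀)/p₁} ≤ PN ≤ min{1,(1−p₀)/p₁}.
  lower = (p₁ − p₀)/p₁ = 0.363 / 0.698 ≈ 0.5201
  upper = min{1, (1 − p₀)/p₁} = 0.665 / 0.698 ≈ 0.9527

0.520 ≤ PN ≤ 0.953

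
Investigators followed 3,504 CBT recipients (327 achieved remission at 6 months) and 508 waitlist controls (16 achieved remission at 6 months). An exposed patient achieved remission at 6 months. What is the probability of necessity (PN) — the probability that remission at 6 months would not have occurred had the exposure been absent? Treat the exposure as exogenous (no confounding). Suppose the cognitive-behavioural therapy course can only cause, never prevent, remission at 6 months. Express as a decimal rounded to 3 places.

p₁ = P(outcome | exposed) = 327/3504 = 0.093322
p₀ = P(outcome | unexposed) = 16/508 = 0.031496
Under exogeneity and monotonicity, PN = (p₁ − p₀) / p₁.
PN = (0.093322 − 0.031496) / 0.093322 = 0.061826 / 0.093322 ≈ 0.6625

PN ≈ 0.663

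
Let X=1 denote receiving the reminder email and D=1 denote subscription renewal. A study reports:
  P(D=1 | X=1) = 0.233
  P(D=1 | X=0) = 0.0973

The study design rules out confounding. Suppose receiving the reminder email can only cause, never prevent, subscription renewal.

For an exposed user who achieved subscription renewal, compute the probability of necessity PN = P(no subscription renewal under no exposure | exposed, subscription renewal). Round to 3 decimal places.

Let p₁ = 0.233, p₀ = 0.0973.
Under exogeneity and monotonicity, PN = (p₁ − p₀) / p₁.
PN = (0.233 − 0.0973) / 0.233 = 0.1357 / 0.233 ≈ 0.5824

PN ≈ 0.582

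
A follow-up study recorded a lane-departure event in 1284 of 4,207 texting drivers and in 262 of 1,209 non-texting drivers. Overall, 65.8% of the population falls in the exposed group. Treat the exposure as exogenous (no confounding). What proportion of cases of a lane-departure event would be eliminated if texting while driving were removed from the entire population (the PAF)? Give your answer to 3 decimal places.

p₁ = P(outcome | exposed) = 1284/4207 = 0.30521
p₀ = P(outcome | unexposed) = 262/1209 = 0.21671
Overall risk P(Y=1) = π·p₁ + (1−π)·p₀ = 0.658×0.30521 + 0.342×0.21671 = 0.27494.
Under exogeneity, PAF = [P(Y=1) − p₀] / P(Y=1).
PAF = (0.27494 − 0.21671) / 0.27494 ≈ 0.2118

PAF ≈ 0.212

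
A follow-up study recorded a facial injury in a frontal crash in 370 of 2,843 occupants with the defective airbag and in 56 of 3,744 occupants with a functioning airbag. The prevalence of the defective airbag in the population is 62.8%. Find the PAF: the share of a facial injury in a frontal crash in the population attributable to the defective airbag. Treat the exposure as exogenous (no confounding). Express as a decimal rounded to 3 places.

p₁ = P(outcome | exposed) = 370/2843 = 0.13014
p₀ = P(outcome | unexposed) = 56/3744 = 0.014957
Overall risk P(Y=1) = π·p₁ + (1−π)·p₀ = 0.628×0.13014 + 0.372×0.014957 = 0.087295.
Under exogeneity, PAF = [P(Y=1) − p₀] / P(Y=1).
PAF = (0.087295 − 0.014957) / 0.087295 ≈ 0.8287

PAF ≈ 0.829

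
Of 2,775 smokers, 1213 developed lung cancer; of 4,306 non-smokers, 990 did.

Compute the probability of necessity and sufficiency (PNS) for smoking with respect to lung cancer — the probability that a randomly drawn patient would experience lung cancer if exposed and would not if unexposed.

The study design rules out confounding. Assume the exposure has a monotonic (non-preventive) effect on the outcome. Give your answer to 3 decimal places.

p₁ = P(outcome | exposed) = 1213/2775 = 0.43712
p₀ = P(outcome | unexposed) = 990/4306 = 0.22991
Under exogeneity and monotonicity, PNS = p₁ − p₀.
PNS = 0.43712 − 0.22991 = 0.20721

PNS ≈ 0.207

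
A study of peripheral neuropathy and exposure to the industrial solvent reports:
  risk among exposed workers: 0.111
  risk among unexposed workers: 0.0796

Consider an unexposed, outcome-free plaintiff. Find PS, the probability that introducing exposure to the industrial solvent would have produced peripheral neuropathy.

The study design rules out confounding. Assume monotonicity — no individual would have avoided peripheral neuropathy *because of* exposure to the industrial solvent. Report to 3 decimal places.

Let p₁ = 0.111, p₀ = 0.0796.
Under exogeneity and monotonicity, PS = (p₁ − p₀) / (1 − p₀).
PS = (0.111 − 0.0796) / (1 − 0.0796) = 0.0314 / 0.9204 ≈ 0.0341

PS ≈ 0.034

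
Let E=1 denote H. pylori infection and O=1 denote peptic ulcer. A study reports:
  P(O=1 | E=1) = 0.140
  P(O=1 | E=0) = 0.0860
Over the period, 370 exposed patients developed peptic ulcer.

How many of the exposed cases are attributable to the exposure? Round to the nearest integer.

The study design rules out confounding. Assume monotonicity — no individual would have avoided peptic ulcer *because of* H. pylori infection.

about 143 cases

Let p₁ = 0.14, p₀ = 0.086.
PN = (p₁ − p₀)/p₁ = (0.14 − 0.086) / 0.14 ≈ 0.38571.
Attributable cases ≈ PN × (exposed cases) = 0.38571 × 370 ≈ 142.71.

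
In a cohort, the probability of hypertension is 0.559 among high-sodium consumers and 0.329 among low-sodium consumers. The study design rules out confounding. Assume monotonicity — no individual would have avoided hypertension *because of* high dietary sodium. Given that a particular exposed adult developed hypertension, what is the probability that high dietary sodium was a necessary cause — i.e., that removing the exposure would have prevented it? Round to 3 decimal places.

PN ≈ 0.411

Let p₁ = 0.559, p₀ = 0.329.
Under exogeneity and monotonicity, PN = (p₁ − p₀) / p₁.
PN = (0.559 − 0.329) / 0.559 = 0.23 / 0.559 ≈ 0.4114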